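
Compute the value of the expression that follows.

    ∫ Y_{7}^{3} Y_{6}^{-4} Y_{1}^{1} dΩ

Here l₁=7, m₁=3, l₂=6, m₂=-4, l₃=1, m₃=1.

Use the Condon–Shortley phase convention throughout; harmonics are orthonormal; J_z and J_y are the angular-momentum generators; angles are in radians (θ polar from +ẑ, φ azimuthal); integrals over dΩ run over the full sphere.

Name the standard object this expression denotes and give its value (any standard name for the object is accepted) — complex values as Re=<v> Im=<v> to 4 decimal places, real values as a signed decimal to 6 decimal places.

This is a Gaunt coefficient — the integral of a triple product of spherical harmonics over the sphere.
Checks pass: Σm=0; 14 even; l₃=1∈[1,13].
(2·7+1)(2·6+1)(2·1+1) = 585
Δ: 12! 2! 0! / 15! → 1/1365
sum: t=6:+1/518400 = 1/518400
3j²(7 6 1; 0 0 0) = Δ·Π!·Σ² = 7/195  (sign -1)
sum: t=2:+1/14515200 = 1/14515200
3j²(7 6 1; 3 -4 1) = Δ·Π!·Σ² = 2/455  (sign +1)
combine: 4πI² = 585·7/195·2/455 = 6/65
take √, sign -1: I = -0.08570655

Gaunt coefficient, -0.085707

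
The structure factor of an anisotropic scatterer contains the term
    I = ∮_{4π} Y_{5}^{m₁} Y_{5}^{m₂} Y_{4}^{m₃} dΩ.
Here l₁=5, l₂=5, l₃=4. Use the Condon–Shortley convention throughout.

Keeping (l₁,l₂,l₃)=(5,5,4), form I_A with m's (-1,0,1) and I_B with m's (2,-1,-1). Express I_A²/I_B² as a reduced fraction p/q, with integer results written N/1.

6/35

l's match ⇒ only the (l;m) 3-j factors differ between A and B.
A: triangle coeff Δ(5,5,4) = 1/3153150; Σ_t [2,5]: t=2:+1/6912 t=3:−1/864 t=4:+1/1152 t=5:−1/17280 = -7/34560; (3j)²=1/429 [(5 5 4; -1 0 1)], sign=+1
B: triangle coeff Δ(5,5,4) = 1/3153150; Σ_t [0,3]: t=0:+1/103680 t=1:−1/2880 t=2:+1/1152 t=3:−1/5184 = 7/20736; (3j)²=35/2574 [(5 5 4; 2 -1 -1)], sign=-1
I_A²/I_B² = (1/429)/(35/2574) = 6/35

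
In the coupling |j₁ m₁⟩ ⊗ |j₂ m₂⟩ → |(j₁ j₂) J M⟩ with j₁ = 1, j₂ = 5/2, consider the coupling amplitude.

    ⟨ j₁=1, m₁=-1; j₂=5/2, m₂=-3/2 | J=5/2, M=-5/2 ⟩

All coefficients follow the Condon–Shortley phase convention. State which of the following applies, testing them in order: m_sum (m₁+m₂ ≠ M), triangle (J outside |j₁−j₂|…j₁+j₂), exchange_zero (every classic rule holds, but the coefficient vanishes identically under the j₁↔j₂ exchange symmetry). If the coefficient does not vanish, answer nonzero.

nonzero

m-sum: m₁+m₂ = -1+(-3/2) = -5/2, M = -5/2  ✓
triangle: |j₁−j₂| = 3/2 ≤ J = 5/2 ≤ j₁+j₂ = 7/2  ✓
exchange: j₁≠j₂ or m₁≠m₂ — the exchange symmetry imposes no constraint here
value check: CG = −√(2/7) = -0.534522 ≠ 0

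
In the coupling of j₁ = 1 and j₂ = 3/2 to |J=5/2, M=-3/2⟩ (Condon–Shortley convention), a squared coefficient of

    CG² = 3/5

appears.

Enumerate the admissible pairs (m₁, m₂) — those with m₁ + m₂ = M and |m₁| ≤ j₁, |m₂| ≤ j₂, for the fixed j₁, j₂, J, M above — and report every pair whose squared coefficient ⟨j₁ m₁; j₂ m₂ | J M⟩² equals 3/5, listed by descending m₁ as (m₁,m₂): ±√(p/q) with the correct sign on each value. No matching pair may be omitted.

(-1,-1/2): +√(3/5)

Admissible pairs with m₁+m₂ = M = -3/2: (-1,-1/2), (0,-3/2)
  (m₁,m₂)=(0,-3/2): CG² = 2/5, CG = +√(2/5)
  (m₁,m₂)=(-1,-1/2): CG² = 3/5, CG = +√(3/5)   ← matches the target
Pairs with CG² = 3/5: (-1,-1/2): +√(3/5)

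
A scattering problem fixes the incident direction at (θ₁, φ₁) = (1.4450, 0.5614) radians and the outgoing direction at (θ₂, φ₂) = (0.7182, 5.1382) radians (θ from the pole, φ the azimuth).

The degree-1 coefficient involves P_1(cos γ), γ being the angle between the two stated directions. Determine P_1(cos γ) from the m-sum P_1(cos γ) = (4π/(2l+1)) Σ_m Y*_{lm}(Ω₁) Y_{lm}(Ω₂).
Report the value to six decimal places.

Term-by-term m-sum for l=1 (normalisation 4π/3 = 4.188790):
  m=-1: (0.29015 + 0.18248j) × (0.09391 + 0.20704j) = -0.01053 + 0.07721j  (running Σ = -0.01053 + 0.07721j)
  m=0: (0.06130 + 0.00000j) × (0.36791 + 0.00000j) = 0.02255 + 0.00000j  (running Σ = 0.01202 + 0.07721j)
  m=1: (-0.29015 + 0.18248j) × (-0.09391 + 0.20704j) = -0.01053 - 0.07721j  (running Σ = 0.00149 + 0.00000j)
Σ over m = 0.00149 + 0.00000j; ×(4π/3) → 0.00623 + 0.00000j. Real part: 0.006228

0.006228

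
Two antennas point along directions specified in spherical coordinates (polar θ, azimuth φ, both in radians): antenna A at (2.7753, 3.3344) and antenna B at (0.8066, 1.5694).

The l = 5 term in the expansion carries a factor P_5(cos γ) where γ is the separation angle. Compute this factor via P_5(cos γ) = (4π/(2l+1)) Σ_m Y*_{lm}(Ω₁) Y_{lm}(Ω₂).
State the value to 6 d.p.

0.358853

Term-by-term m-sum for l=5 (normalisation 4π/11 = 1.142397):
  term(m=-5) = -0.00021 + 0.00014j   from Y*(Ω₁)=-0.00156 - 0.00225j, Y(Ω₂)=0.00064 - 0.09102j
  term(m=-4) = -0.00444 - 0.00436j   from Y*(Ω₁)=-0.01617 - 0.01572j, Y(Ω₂)=0.27588 + 0.00154j
  term(m=-3) = 0.02579 - 0.03914j   from Y*(Ω₁)=-0.09110 - 0.05948j, Y(Ω₂)=-0.00180 + 0.43076j
  term(m=-2) = 0.08094 + 0.03312j   from Y*(Ω₁)=-0.30377 - 0.12331j, Y(Ω₂)=-0.26674 - 0.00074j
  term(m=-1) = 0.02163 - 0.10998j   from Y*(Ω₁)=-0.53521 - 0.10449j, Y(Ω₂)=-0.00029 + 0.20554j
  term(m=+0) = 0.06670 + 0.00000j   from Y*(Ω₁)=-0.20235 + 0.00000j, Y(Ω₂)=-0.32963 + 0.00000j
  term(m=+1) = 0.02163 + 0.10998j   from Y*(Ω₁)=0.53521 - 0.10449j, Y(Ω₂)=0.00029 + 0.20554j
  term(m=+2) = 0.08094 - 0.03312j   from Y*(Ω₁)=-0.30377 + 0.12331j, Y(Ω₂)=-0.26674 + 0.00074j
  term(m=+3) = 0.02579 + 0.03914j   from Y*(Ω₁)=0.09110 - 0.05948j, Y(Ω₂)=0.00180 + 0.43076j
  term(m=+4) = -0.00444 + 0.00436j   from Y*(Ω₁)=-0.01617 + 0.01572j, Y(Ω₂)=0.27588 - 0.00154j
  term(m=+5) = -0.00021 - 0.00014j   from Y*(Ω₁)=0.00156 - 0.00225j, Y(Ω₂)=-0.00064 - 0.09102j
Accumulated sum 0.31412 + 0.00000j; after 4π/(2l+1) scaling, 0.35885 + 0.00000j ⇒ P_5 = 0.358853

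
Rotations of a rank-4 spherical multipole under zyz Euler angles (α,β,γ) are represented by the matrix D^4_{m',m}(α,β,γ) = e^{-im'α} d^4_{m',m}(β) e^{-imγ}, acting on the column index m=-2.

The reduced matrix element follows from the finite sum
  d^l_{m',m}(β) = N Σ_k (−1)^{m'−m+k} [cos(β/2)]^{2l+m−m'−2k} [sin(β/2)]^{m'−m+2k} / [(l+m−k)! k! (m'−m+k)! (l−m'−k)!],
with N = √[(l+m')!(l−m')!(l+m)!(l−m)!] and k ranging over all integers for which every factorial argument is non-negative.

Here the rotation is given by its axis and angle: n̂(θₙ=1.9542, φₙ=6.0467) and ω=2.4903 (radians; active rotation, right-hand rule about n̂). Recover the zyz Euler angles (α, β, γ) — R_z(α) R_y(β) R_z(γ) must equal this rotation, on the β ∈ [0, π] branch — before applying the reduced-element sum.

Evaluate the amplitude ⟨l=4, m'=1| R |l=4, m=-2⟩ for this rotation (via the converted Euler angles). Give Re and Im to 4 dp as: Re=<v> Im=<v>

Re=-0.0193 Im=-0.1509

Axis–angle → zyz. n̂ = (sinθₙcosφₙ, sinθₙsinφₙ, cosθₙ) = (+0.901585, -0.217277, -0.374079), ω = 2.4903.
R = I cosω + sinω [n̂]ₓ + (1−cosω) n̂n̂ᵀ gives
  R = [+0.664019, -0.124916, -0.737207; -0.578461, -0.710546, -0.400634; -0.473774, +0.692474, -0.544075]
β = atan2(√(R₁₃²+R₂₃²), R₃₃) = 2.146083; α = atan2(R₂₃, R₁₃) mod 2π = 3.639392; γ = atan2(R₃₂, −R₃₁) mod 2π = 0.970770
First d^4_{1,-2}(β=2.1461), then the phase factors e^{-i(1)α} and e^{-i(-2)γ}:
c=cos(2.146083/2)=0.477454, s=sin(2.146083/2)=0.878657; N=√[120·6·2·720]=1018.233765
k: max(0,(-2)−(1))=0 … min(4+(-2),4−(1))=2
  k=0: (−1)^3·1018.2338/(72)·0.4775^5·0.8787^3 = -0.238030
  k=1: (−1)^4·1018.2338/(48)·0.4775^3·0.8787^5 = +1.209198
  k=2: (−1)^5·1018.2338/(240)·0.4775^1·0.8787^7 = -0.819035
d^4_{1,-2}(2.1461) = -0.238030 +1.209198 -0.819035 = +0.152133
Attach z-rotation phases: D = e^{-i(1)(3.6394)}·(+0.152133)·e^{-i(-2)(0.9708)} = -0.019277-0.150907i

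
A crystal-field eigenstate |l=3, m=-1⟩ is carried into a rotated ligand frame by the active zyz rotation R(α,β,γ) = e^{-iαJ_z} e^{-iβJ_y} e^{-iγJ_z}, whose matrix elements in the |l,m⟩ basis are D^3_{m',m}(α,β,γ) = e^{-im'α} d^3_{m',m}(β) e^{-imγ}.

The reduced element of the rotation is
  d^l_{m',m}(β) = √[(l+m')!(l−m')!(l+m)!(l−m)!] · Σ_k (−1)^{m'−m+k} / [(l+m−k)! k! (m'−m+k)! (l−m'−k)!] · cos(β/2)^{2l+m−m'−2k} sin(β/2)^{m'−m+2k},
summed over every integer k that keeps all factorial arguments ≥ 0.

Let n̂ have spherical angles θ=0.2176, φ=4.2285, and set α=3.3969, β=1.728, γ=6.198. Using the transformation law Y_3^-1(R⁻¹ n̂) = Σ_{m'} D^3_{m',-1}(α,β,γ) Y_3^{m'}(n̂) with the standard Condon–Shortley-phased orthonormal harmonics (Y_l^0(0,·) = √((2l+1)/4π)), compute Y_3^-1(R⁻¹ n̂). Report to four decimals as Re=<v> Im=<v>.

Re=0.3221 Im=0.0242

Need the full column D^3_{m',-1} for m'=−3..3 at α=3.3969, β=1.7280, γ=6.1980.
cos(β/2)=0.649401, sin(β/2)=0.760446
d^3_{-3,-1}: single k=2 term ⇒ +0.398322;  D = -0.309540-0.250690i
d^3_{-2,-1}: k∈[1..2] ⇒ +0.277736 -0.761683 = -0.483946;  D = -0.440808-0.199730i
d^3_{-1,-1}: k∈[0..2] ⇒ +0.075003 -0.822770 +0.846157 = +0.098390;  D = -0.096970-0.016658i
d^3_{0,-1}: k∈[0..2] ⇒ -0.304245 +1.251573 -0.572066 = +0.375262;  D = +0.373901-0.031928i
d^3_{1,-1}: k∈[0..2] ⇒ +0.617078 -1.128210 +0.193380 = -0.317752;  D = +0.299510-0.106114i
d^3_{2,-1}: k∈[0..1] ⇒ -0.761683 +0.522222 = -0.239460;  D = -0.198201+0.134378i
d^3_{3,-1}: single k=0 term ⇒ +0.546192;  D = -0.360023+0.410742i
Y_3^{m'}(θ=0.2176,φ=4.2285) and Σ D·Y over m':
  (-0.3095-0.2507i)·(+0.0042-0.0005i)  (-0.4408-0.1997i)·(-0.0264-0.0383i)  (-0.0970-0.0167i)·(-0.1223+0.2326i)  (+0.3739-0.0319i)·(+0.6438+0.0000i)  (+0.2995-0.1061i)·(+0.1223+0.2326i)  (-0.1982+0.1344i)·(-0.0264+0.0383i)  (-0.3600+0.4107i)·(-0.0042-0.0005i)
Y_3^-1(R⁻¹ n̂) = +0.322120+0.024220i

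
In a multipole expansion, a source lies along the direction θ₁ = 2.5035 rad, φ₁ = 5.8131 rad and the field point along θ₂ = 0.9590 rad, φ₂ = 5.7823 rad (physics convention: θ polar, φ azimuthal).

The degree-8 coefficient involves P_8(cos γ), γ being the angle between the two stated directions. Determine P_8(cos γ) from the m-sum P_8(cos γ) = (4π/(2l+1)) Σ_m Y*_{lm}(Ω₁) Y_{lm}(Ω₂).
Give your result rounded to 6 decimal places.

Summing Y*_{l m}(θ₁,φ₁)·Y_{l m}(θ₂,φ₂) over m ∈ [−8, 8]; prefactor 4π/(2·8+1) = 0.739198:
  m=-8: Y*=(-0.006653, 0.004741)  Y=(-0.067386, -0.079148)  product (0.000824, 0.000207)
  m=-7: Y*=(0.043576, -0.006541)  Y=(-0.272543, -0.104021)  product (-0.012557, -0.002750)
  m=-6: Y*=(-0.138454, -0.046048)  Y=(-0.443082, 0.060760)  product (0.064144, 0.011991)
  m=-5: Y*=(0.229942, 0.232610)  Y=(-0.268825, 0.198970)  product (-0.108096, -0.016780)
  m=-4: Y*=(-0.146373, -0.457664)  Y=(0.032096, -0.069479)  product (-0.036496, -0.004519)
  m=-3: Y*=(-0.058297, 0.360005)  Y=(-0.024975, -0.365960)  product (0.133204, 0.012343)
  m=-2: Y*=(-0.055980, 0.076677)  Y=(-0.063093, -0.098645)  product (0.011096, 0.000684)
  m=-1: Y*=(0.370276, -0.188127)  Y=(0.277971, 0.152176)  product (0.131555, 0.004053)
  m=+0: Y*=(-0.038397, -0.000000)  Y=(0.167863, 0.000000)  product (-0.006445, -0.000000)
  m=+1: Y*=(-0.370276, -0.188127)  Y=(-0.277971, 0.152176)  product (0.131555, -0.004053)
  m=+2: Y*=(-0.055980, -0.076677)  Y=(-0.063093, 0.098645)  product (0.011096, -0.000684)
  m=+3: Y*=(0.058297, 0.360005)  Y=(0.024975, -0.365960)  product (0.133204, -0.012343)
  m=+4: Y*=(-0.146373, 0.457664)  Y=(0.032096, 0.069479)  product (-0.036496, 0.004519)
  m=+5: Y*=(-0.229942, 0.232610)  Y=(0.268825, 0.198970)  product (-0.108096, 0.016780)
  m=+6: Y*=(-0.138454, 0.046048)  Y=(-0.443082, -0.060760)  product (0.064144, -0.011991)
  m=+7: Y*=(-0.043576, -0.006541)  Y=(0.272543, -0.104021)  product (-0.012557, 0.002750)
  m=+8: Y*=(-0.006653, -0.004741)  Y=(-0.067386, 0.079148)  product (0.000824, -0.000207)
Total Σ_m = (0.360899, -0.000000). Multiply by 0.739198: (0.266776, -0.000000). P_8(cos γ) = 0.266776

0.266776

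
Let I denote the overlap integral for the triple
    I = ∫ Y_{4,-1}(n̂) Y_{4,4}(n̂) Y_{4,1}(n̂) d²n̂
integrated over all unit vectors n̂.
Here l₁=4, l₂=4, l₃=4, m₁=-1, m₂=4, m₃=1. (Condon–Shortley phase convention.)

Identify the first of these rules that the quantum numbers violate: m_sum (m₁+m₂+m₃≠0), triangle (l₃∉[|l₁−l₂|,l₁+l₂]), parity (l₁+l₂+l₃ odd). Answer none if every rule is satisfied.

m_sum

Σmᵢ = 4  ✗
l₃∈[|l₁−l₂|,l₁+l₂]=[0,8], have l₃=4
Σlᵢ = 12 ⇒ even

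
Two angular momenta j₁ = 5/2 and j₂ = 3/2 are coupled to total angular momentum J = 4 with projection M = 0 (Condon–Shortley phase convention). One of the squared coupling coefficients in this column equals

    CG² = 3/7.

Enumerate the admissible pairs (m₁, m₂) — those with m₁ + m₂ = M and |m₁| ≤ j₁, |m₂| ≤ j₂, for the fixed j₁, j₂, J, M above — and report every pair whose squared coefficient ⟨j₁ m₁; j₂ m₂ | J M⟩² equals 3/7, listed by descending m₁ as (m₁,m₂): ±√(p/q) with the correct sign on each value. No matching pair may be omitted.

(1/2,-1/2): +√(3/7); (-1/2,1/2): +√(3/7)

Admissible pairs with m₁+m₂ = M = 0: (-3/2,3/2), (-1/2,1/2), (1/2,-1/2), (3/2,-3/2)
  (m₁,m₂)=(3/2,-3/2): CG² = 1/14, CG = +√(1/14)
  (m₁,m₂)=(1/2,-1/2): CG² = 3/7, CG = +√(3/7)   ← matches the target
  (m₁,m₂)=(-1/2,1/2): CG² = 3/7, CG = +√(3/7)   ← matches the target
  (m₁,m₂)=(-3/2,3/2): CG² = 1/14, CG = +√(1/14)
Pairs with CG² = 3/7: (1/2,-1/2): +√(3/7); (-1/2,1/2): +√(3/7)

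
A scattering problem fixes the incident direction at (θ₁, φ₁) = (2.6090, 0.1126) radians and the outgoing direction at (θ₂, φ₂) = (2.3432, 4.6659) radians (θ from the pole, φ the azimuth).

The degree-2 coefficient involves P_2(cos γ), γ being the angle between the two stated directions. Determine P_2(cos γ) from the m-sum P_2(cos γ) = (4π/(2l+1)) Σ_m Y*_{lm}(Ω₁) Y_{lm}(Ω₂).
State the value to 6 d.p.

Term-by-term m-sum for l=2 (normalisation 4π/5 = 2.513274):
  m=-2: (+0.097078+0.022239i) × (-0.197300-0.018398i) = -0.018744-0.006174i  (running Σ = -0.018744-0.006174i)
  m=-1: (-0.335803-0.037972i) × (+0.017945-0.385727i) = -0.020673+0.128847i  (running Σ = -0.039417+0.122673i)
  m=0: (+0.386832-0.000000i) × (+0.145402+0.000000i) = +0.056246+0.000000i  (running Σ = +0.016829+0.122673i)
  m=1: (+0.335803-0.037972i) × (-0.017945-0.385727i) = -0.020673-0.128847i  (running Σ = -0.003844-0.006174i)
  m=2: (+0.097078-0.022239i) × (-0.197300+0.018398i) = -0.018744+0.006174i  (running Σ = -0.022588+0.000000i)
Σ over m = -0.022588+0.000000i; ×(4π/5) → -0.056770+0.000000i. Real part: -0.056770

-0.056770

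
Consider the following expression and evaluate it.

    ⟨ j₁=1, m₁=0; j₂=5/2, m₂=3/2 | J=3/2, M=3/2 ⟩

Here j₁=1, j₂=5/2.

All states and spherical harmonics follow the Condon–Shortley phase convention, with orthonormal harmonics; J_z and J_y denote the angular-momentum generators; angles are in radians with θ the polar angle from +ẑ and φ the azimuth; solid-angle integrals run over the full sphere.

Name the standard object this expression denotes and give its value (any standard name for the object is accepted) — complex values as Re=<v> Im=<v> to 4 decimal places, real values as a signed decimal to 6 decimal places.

This is a Clebsch–Gordan (vector-coupling) coefficient.
j₁+j₂−J=2  J+j₁−j₂=0  J−j₁+j₂=3  j₁+j₂+J+1=6
(j₁±m₁, j₂±m₂, J±M) = (1,1,4,1,3,0)
P² = 48/5
sum k=1..1:
  [1] −1/6 = -1/6
S = -1/6
C² = P²·S² = 4/15 ; C = -0.516398

Clebsch–Gordan coefficient, −√(4/15) ≈ -0.516398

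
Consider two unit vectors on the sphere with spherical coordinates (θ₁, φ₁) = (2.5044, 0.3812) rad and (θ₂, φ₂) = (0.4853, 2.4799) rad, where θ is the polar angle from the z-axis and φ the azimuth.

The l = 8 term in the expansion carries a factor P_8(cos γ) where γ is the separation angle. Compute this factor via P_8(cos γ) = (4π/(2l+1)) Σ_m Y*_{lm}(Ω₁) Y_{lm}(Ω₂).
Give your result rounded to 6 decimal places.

-0.274520

Summing Y*_{l m}(θ₁,φ₁)·Y_{l m}(θ₂,φ₂) over m ∈ [−8, 8]; prefactor 4π/(2·8+1) = 0.739198:
  m=-8: (-0.00806 + 0.00074j) × (0.00063 - 0.00097j) = -0.00000 + 0.00001j  (running Σ = -0.00000 + 0.00001j)
  m=-7: (0.03892 - 0.01992j) × (0.00071 + 0.00874j) = 0.00020 + 0.00033j  (running Σ = 0.00020 + 0.00033j)
  m=-6: (-0.09526 + 0.10940j) × (-0.02814 - 0.03068j) = 0.00604 - 0.00016j  (running Σ = 0.00624 + 0.00018j)
  m=-5: (0.10722 - 0.30780j) × (0.13686 + 0.02305j) = 0.02177 - 0.03965j  (running Σ = 0.02800 - 0.03947j)
  m=-4: (0.02208 + 0.47978j) × (-0.28824 + 0.15553j) = -0.08099 - 0.13485j  (running Σ = -0.05298 - 0.17433j)
  m=-3: (-0.15194 - 0.33376j) × (0.20619 - 0.46889j) = -0.18782 + 0.00243j  (running Σ = -0.24080 - 0.17190j)
  m=-2: (-0.06656 - 0.06357j) × (0.09920 + 0.39272j) = 0.01836 - 0.03244j  (running Σ = -0.22244 - 0.20435j)
  m=-1: (0.38570 + 0.15459j) × (0.10269 + 0.07998j) = 0.02724 + 0.04672j  (running Σ = -0.19520 - 0.15763j)
  m=0: (-0.04157 + 0.00000j) × (-0.45757 + 0.00000j) = 0.01902 + 0.00000j  (running Σ = -0.17618 - 0.15763j)
  m=1: (-0.38570 + 0.15459j) × (-0.10269 + 0.07998j) = 0.02724 - 0.04672j  (running Σ = -0.14893 - 0.20435j)
  m=2: (-0.06656 + 0.06357j) × (0.09920 - 0.39272j) = 0.01836 + 0.03244j  (running Σ = -0.13057 - 0.17190j)
  m=3: (0.15194 - 0.33376j) × (-0.20619 - 0.46889j) = -0.18782 - 0.00243j  (running Σ = -0.31839 - 0.17433j)
  m=4: (0.02208 - 0.47978j) × (-0.28824 - 0.15553j) = -0.08099 + 0.13485j  (running Σ = -0.39938 - 0.03947j)
  m=5: (-0.10722 - 0.30780j) × (-0.13686 + 0.02305j) = 0.02177 + 0.03965j  (running Σ = -0.37761 + 0.00018j)
  m=6: (-0.09526 - 0.10940j) × (-0.02814 + 0.03068j) = 0.00604 + 0.00016j  (running Σ = -0.37157 + 0.00033j)
  m=7: (-0.03892 - 0.01992j) × (-0.00071 + 0.00874j) = 0.00020 - 0.00033j  (running Σ = -0.37137 + 0.00001j)
  m=8: (-0.00806 - 0.00074j) × (0.00063 + 0.00097j) = -0.00000 - 0.00001j  (running Σ = -0.37137 + 0.00000j)
Accumulated sum -0.37137 + 0.00000j; after 4π/(2l+1) scaling, -0.27452 + 0.00000j ⇒ P_8 = -0.274520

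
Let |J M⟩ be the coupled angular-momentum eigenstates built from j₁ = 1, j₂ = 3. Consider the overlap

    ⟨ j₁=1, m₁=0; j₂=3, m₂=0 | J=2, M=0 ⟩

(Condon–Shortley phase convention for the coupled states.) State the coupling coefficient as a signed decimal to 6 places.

j₁+j₂−J=2  J+j₁−j₂=0  J−j₁+j₂=4  j₁+j₂+J+1=7
(j₁±m₁, j₂±m₂, J±M) = (1,1,3,3,2,2)
P² = 48/7
sum k=1..1:
  [1] −1/4 = -1/4
S = -1/4
C² = P²·S² = 3/7 ; C = -0.654654

−√(3/7) = -0.654654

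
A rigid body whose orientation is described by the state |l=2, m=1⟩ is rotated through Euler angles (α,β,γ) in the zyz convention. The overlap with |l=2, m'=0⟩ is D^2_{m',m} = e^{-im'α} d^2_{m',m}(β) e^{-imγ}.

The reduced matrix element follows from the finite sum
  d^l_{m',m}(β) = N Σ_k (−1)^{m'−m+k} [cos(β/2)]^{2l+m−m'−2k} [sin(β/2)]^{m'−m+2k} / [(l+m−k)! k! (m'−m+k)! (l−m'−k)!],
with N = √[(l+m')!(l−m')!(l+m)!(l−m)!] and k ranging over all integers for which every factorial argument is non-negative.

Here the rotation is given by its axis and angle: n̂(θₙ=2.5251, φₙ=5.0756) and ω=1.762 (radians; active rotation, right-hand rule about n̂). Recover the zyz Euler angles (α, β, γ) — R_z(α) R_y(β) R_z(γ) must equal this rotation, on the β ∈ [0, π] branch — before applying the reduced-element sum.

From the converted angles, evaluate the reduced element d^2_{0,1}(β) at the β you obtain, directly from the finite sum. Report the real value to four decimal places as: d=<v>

Axis–angle → zyz. n̂ = (sinθₙcosφₙ, sinθₙsinφₙ, cosθₙ) = (+0.205413, -0.540457, -0.815911), ω = 1.7620.
R = I cosω + sinω [n̂]ₓ + (1−cosω) n̂n̂ᵀ gives
  R = [-0.139827, +0.668927, -0.730058; -0.933157, +0.157563, +0.323097; +0.331158, +0.726437, +0.602183]
β = atan2(√(R₁₃²+R₂₃²), R₃₃) = 0.924564; α = atan2(R₂₃, R₁₃) mod 2π = 2.724940; γ = atan2(R₃₂, −R₃₁) mod 2π = 1.998518
d^2_{0,1}(β=0.9246) via the finite sum:
With c≡cos(β/2)=0.895037 and s≡sin(β/2)=0.445992, N=[2·2·6·1]^{1/2}=4.898979
The bounds max(0,m−m')=1 and min(l+m,l−m')=2 give 2 terms
  k=1: (−1)^0·4.8990/(2)·0.8950^3·0.4460^1 = +0.783295
  k=2: (−1)^1·4.8990/(2)·0.8950^1·0.4460^3 = -0.194490
d^2_{0,1}(0.9246) = +0.783295 -0.194490 = +0.588805

d=0.5888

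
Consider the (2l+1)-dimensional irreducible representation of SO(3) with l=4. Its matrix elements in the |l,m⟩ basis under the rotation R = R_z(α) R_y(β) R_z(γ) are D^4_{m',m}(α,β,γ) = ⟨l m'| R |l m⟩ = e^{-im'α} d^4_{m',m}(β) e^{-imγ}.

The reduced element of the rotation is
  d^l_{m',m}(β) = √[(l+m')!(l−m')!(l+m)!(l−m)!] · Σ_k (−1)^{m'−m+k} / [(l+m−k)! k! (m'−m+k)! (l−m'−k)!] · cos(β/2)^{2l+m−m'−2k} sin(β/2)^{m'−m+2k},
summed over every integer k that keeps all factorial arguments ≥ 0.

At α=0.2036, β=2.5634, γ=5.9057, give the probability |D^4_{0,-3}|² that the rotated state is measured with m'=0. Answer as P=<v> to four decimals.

P=0.0409

Split into d^4_{0,-3}(β=2.5634) × two z-phases.
Half-angle: c=0.285086, s=0.958502. N=√(24·24·1·5040)=1703.830978
k: max(0,(-3)−(0))=0 … min(4+(-3),4−(0))=1
  k=0: (−1)^3·1703.8310/(144)·0.2851^5·0.9585^3 = -0.019621
  k=1: (−1)^4·1703.8310/(144)·0.2851^3·0.9585^5 = +0.221798
d^4_{0,-3}(2.5634) = -0.019621 +0.221798 = +0.202177
|D^4_{0,-3}|² = |d^4_{0,-3}(β)|² = (+0.202177)² = 0.040875 (the z-rotation phases have unit modulus)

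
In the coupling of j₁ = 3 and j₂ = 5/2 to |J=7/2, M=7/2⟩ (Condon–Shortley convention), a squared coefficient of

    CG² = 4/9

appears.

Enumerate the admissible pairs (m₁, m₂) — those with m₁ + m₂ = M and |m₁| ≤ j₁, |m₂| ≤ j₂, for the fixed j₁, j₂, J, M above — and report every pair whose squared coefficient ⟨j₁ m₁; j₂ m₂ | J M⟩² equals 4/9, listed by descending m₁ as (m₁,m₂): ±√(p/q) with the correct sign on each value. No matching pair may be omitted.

(2,3/2): −√(4/9)

Admissible pairs with m₁+m₂ = M = 7/2: (1,5/2), (2,3/2), (3,1/2)
  (m₁,m₂)=(3,1/2): CG² = 1/3, CG = +√(1/3)
  (m₁,m₂)=(2,3/2): CG² = 4/9, CG = −√(4/9)   ← matches the target
  (m₁,m₂)=(1,5/2): CG² = 2/9, CG = +√(2/9)
Pairs with CG² = 4/9: (2,3/2): −√(4/9)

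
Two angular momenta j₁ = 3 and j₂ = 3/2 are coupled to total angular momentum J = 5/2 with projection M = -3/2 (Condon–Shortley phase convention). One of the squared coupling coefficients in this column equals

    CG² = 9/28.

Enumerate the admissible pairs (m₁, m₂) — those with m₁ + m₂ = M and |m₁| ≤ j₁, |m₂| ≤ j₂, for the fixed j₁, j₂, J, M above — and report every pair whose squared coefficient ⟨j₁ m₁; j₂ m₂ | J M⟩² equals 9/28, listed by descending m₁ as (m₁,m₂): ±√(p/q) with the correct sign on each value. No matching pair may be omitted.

(-3,3/2): +√(9/28)

Admissible pairs with m₁+m₂ = M = -3/2: (-3,3/2), (-2,1/2), (-1,-1/2), (0,-3/2)
  (m₁,m₂)=(0,-3/2): CG² = 9/35, CG = +√(9/35)
  (m₁,m₂)=(-1,-1/2): CG² = 7/20, CG = −√(7/20)
  (m₁,m₂)=(-2,1/2): CG² = 1/14, CG = +√(1/14)
  (m₁,m₂)=(-3,3/2): CG² = 9/28, CG = +√(9/28)   ← matches the target
Pairs with CG² = 9/28: (-3,3/2): +√(9/28)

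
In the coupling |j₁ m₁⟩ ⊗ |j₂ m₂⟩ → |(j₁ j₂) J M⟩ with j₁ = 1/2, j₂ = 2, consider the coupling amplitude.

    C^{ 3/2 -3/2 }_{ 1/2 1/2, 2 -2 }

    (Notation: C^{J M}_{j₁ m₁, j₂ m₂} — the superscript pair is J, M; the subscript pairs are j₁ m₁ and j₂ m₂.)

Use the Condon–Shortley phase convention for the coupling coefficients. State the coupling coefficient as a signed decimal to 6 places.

+√(4/5) = +0.894427

j₁+j₂−J=1  J+j₁−j₂=0  J−j₁+j₂=3  j₁+j₂+J+1=5
(j₁±m₁, j₂±m₂, J±M) = (1,0,0,4,0,3)
P² = 144/5
sum k=0..0:
  [0] +1/6 = 1/6
S = 1/6
C² = P²·S² = 4/5 ; C = +0.894427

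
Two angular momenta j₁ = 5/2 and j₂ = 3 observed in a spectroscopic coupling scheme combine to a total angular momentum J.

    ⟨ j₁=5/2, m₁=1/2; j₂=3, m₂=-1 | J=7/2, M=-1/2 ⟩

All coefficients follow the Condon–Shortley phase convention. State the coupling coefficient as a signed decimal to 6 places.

−√(1/63) = -0.125988

j₁+j₂−J=2  J+j₁−j₂=3  J−j₁+j₂=4  j₁+j₂+J+1=10
(j₁±m₁, j₂±m₂, J±M) = (3,2,2,4,3,4)
P² = 9216/175
sum k=0..2:
  [0] +1/16 = 1/16
  [1] −1/12 = -1/12
  [2] +1/288 = 1/288
S = -5/288
C² = P²·S² = 1/63 ; C = -0.125988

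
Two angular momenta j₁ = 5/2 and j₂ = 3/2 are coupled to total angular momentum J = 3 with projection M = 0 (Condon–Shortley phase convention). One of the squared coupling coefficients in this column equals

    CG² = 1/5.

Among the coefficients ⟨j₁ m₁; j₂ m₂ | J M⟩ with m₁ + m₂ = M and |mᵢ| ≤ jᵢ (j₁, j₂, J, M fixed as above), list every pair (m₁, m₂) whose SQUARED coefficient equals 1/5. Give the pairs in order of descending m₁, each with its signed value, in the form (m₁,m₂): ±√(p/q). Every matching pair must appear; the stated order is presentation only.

Admissible pairs with m₁+m₂ = M = 0: (-3/2,3/2), (-1/2,1/2), (1/2,-1/2), (3/2,-3/2)
  (m₁,m₂)=(3/2,-3/2): CG² = 3/10, CG = +√(3/10)
  (m₁,m₂)=(1/2,-1/2): CG² = 1/5, CG = +√(1/5)   ← matches the target
  (m₁,m₂)=(-1/2,1/2): CG² = 1/5, CG = −√(1/5)   ← matches the target
  (m₁,m₂)=(-3/2,3/2): CG² = 3/10, CG = −√(3/10)
Pairs with CG² = 1/5: (1/2,-1/2): +√(1/5); (-1/2,1/2): −√(1/5)

(1/2,-1/2): +√(1/5); (-1/2,1/2): −√(1/5)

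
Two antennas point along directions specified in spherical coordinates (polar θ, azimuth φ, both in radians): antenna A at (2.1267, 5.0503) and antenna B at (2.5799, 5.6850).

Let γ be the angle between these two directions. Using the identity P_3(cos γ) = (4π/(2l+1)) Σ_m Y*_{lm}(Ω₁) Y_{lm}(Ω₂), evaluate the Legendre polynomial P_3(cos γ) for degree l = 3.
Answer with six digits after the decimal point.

0.116829

Term-by-term m-sum for l=3 (normalisation 4π/7 = 1.795196):
  [-3]  conj(Y_{3,-3})(Ω₁) = -0.217047+0.135191i ; Y_{3,-3}(Ω₂) = -0.013989+0.061469i ; Δ = -0.005274-0.015233i
  [-2]  conj(Y_{3,-2})(Ω₁) = +0.303593+0.243413i ; Y_{3,-2}(Ω₂) = -0.089743-0.228375i ; Δ = +0.028344-0.091178i
  [-1]  conj(Y_{3,-1})(Ω₁) = +0.035711-0.101628i ; Y_{3,-1}(Ω₂) = +0.367212+0.250246i ; Δ = +0.038545-0.028382i
  [+0]  conj(Y_{3,0})(Ω₁) = +0.316585-0.000000i ; Y_{3,0}(Ω₂) = -0.183687+0.000000i ; Δ = -0.058152+0.000000i
  [+1]  conj(Y_{3,1})(Ω₁) = -0.035711-0.101628i ; Y_{3,1}(Ω₂) = -0.367212+0.250246i ; Δ = +0.038545+0.028382i
  [+2]  conj(Y_{3,2})(Ω₁) = +0.303593-0.243413i ; Y_{3,2}(Ω₂) = -0.089743+0.228375i ; Δ = +0.028344+0.091178i
  [+3]  conj(Y_{3,3})(Ω₁) = +0.217047+0.135191i ; Y_{3,3}(Ω₂) = +0.013989+0.061469i ; Δ = -0.005274+0.015233i
Total Σ_m = +0.065079-0.000000i. Multiply by 1.795196: +0.116829-0.000000i. P_3(cos γ) = 0.116829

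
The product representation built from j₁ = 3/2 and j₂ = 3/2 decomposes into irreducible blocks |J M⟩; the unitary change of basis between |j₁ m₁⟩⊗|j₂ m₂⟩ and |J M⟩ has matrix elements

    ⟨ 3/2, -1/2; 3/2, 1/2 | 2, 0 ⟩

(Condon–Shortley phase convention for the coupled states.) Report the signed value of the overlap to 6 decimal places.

-0.500000  (= −√(1/4))

√[5·1!2!2!/6! · 1!2!2!1!2!2!] = √(4/9)
  +(−1)^0/∏(0,1,2,2,0,0)! = 1/4  (running 1/4)
  +(−1)^1/∏(1,0,1,1,1,1)! = -1  (running -3/4)
⟨..|..⟩ = √(4/9)·(-3/4) = -0.500000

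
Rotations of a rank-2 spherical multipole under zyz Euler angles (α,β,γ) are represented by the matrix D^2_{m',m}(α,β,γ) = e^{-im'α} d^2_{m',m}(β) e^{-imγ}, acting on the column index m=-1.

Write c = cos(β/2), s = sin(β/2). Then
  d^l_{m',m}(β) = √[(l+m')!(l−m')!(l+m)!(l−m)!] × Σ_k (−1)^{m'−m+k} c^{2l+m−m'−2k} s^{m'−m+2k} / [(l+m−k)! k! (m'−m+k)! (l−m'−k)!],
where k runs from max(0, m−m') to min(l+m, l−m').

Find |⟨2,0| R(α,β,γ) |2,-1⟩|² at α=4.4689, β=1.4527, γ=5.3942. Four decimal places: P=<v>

First d^2_{0,-1}(β=1.4527), then the phase factors e^{-i(0)α} and e^{-i(-1)γ}:
c=cos(1.452700/2)=0.747604, s=sin(1.452700/2)=0.664145; N=√[2·2·1·6]=4.898979
The bounds max(0,m−m')=0 and min(l+m,l−m')=1 give 2 terms
  k=0: (−1)^1·4.8990/(2)·0.7476^3·0.6641^1 = -0.679755
  k=1: (−1)^2·4.8990/(2)·0.7476^1·0.6641^3 = +0.536459
d^2_{0,-1}(1.4527) = -0.679755 +0.536459 = -0.143297
|D^2_{0,-1}|² = |d^2_{0,-1}(β)|² = (-0.143297)² = 0.020534 (the z-rotation phases have unit modulus)

P=0.0205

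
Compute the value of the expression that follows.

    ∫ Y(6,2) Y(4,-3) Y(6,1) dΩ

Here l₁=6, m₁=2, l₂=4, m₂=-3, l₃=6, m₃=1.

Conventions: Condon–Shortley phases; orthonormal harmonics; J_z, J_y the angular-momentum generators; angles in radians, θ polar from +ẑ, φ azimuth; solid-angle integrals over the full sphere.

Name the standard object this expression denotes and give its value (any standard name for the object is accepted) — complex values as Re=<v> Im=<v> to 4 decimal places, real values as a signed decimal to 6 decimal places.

Gaunt coefficient, -0.039511

This is a Gaunt coefficient — the integral of a triple product of spherical harmonics over the sphere.
m-sum 0 ✓  L=16 even ✓  2≤6≤10 ✓
Π(2lᵢ+1) = 13×9×13 = 1521
triangle coeff Δ(6,4,6) = 1/15315300
Σ_t [0,4]: t=0:+1/829440 t=1:−1/25920 t=2:+1/9216 t=3:−1/25920 t=4:+1/829440 = 7/207360
(3j)²=28/2431 [(6 4 6; 0 0 0)], sign=+1
Σ_t [0,1]: t=0:+1/82944 t=1:−1/103680 = 1/414720
(3j)²=49/43758 [(6 4 6; 2 -3 1)], sign=-1
⇒ 4πI² = 686/34969
I = (-1)√(686/34969/(4π)) = -0.03951077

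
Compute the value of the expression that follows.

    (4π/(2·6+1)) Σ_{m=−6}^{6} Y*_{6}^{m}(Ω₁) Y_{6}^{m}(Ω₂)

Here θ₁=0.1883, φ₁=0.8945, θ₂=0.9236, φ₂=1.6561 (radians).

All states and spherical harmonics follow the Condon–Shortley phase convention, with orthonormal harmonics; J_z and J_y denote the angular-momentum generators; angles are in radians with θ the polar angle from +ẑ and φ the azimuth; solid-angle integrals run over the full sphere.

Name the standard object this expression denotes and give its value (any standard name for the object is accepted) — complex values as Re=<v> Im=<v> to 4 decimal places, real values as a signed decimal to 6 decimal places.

Legendre polynomial (addition theorem), -0.126504

This sum is the spherical-harmonic addition theorem: it equals the Legendre polynomial P_l(cos γ) of the angle γ between the two directions.
Summing Y*_{l m}(θ₁,φ₁)·Y_{l m}(θ₂,φ₂) over m ∈ [−6, 6]; prefactor 4π/(2·6+1) = 0.966644:
  m=-6: Y*=(0.000013, -0.000016)  Y=(-0.108582, 0.060996)  product (-0.000000, 0.000003)
  m=-5: Y*=(-0.000090, -0.000367)  Y=(-0.134894, -0.296854)  product (-0.000097, 0.000076)
  m=-4: Y*=(-0.003817, -0.001780)  Y=(0.408438, -0.145038)  product (-0.001817, -0.000174)
  m=-3: Y*=(-0.028663, 0.014133)  Y=(0.050431, 0.192745)  product (-0.004170, -0.004812)
  m=-2: Y*=(-0.035473, 0.159979)  Y=(0.241525, -0.041610)  product (-0.001911, 0.040115)
  m=-1: Y*=(0.321432, 0.400511)  Y=(0.026085, 0.305047)  product (-0.113790, 0.108499)
  m=+0: Y*=(0.671766, -0.000000)  Y=(0.167767, 0.000000)  product (0.112700, 0.000000)
  m=+1: Y*=(-0.321432, 0.400511)  Y=(-0.026085, 0.305047)  product (-0.113790, -0.108499)
  m=+2: Y*=(-0.035473, -0.159979)  Y=(0.241525, 0.041610)  product (-0.001911, -0.040115)
  m=+3: Y*=(0.028663, 0.014133)  Y=(-0.050431, 0.192745)  product (-0.004170, 0.004812)
  m=+4: Y*=(-0.003817, 0.001780)  Y=(0.408438, 0.145038)  product (-0.001817, 0.000174)
  m=+5: Y*=(0.000090, -0.000367)  Y=(0.134894, -0.296854)  product (-0.000097, -0.000076)
  m=+6: Y*=(0.000013, 0.000016)  Y=(-0.108582, -0.060996)  product (-0.000000, -0.000003)
Total Σ_m = (-0.130870, 0.000000). Multiply by 0.966644: (-0.126504, 0.000000). P_6(cos γ) = -0.126504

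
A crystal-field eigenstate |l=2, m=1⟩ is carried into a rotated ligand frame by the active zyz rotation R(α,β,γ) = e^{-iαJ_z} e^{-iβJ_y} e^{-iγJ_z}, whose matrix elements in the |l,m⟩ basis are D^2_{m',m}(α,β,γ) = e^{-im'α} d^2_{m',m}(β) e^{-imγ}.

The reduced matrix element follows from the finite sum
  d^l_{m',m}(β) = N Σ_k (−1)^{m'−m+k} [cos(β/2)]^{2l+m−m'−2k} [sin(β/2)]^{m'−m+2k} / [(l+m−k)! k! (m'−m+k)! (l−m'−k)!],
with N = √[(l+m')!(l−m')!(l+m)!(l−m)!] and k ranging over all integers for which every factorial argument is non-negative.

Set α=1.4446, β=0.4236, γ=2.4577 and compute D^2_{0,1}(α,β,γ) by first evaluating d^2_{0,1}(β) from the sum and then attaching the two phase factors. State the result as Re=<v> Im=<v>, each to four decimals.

Re=-0.3557 Im=-0.2900

Split into d^2_{0,1}(β=0.4236) × two z-phases.
c=cos(0.423600/2)=0.977654, s=sin(0.423600/2)=0.210220; N=√[2·2·6·1]=4.898979
k: max(0,(1)−(0))=1 … min(2+(1),2−(0))=2
  k=1: (−1)^0·4.8990/(2)·0.9777^3·0.2102^1 = +0.481178
  k=2: (−1)^1·4.8990/(2)·0.9777^1·0.2102^3 = -0.022248
d^2_{0,1}(0.4236) = +0.481178 -0.022248 = +0.458930
Attach z-rotation phases: D = e^{-i(0)(1.4446)}·(+0.458930)·e^{-i(1)(2.4577)} = -0.355725-0.289959i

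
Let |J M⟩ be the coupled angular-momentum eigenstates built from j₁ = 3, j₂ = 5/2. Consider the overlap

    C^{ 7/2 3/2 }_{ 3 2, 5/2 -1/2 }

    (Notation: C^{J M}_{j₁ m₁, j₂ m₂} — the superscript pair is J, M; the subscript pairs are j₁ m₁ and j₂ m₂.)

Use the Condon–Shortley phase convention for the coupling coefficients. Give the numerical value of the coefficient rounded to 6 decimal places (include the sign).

+√(2/21) ≈ +0.308607

√[8·2!4!3!/10! · 5!1!2!3!5!2!] = √(1536/7)
  +(−1)^0/∏(0,2,1,2,3,1)! = 1/24  (running 1/24)
  +(−1)^1/∏(1,1,0,1,4,2)! = -1/48  (running 1/48)
⟨..|..⟩ = √(1536/7)·(1/48) = +0.308607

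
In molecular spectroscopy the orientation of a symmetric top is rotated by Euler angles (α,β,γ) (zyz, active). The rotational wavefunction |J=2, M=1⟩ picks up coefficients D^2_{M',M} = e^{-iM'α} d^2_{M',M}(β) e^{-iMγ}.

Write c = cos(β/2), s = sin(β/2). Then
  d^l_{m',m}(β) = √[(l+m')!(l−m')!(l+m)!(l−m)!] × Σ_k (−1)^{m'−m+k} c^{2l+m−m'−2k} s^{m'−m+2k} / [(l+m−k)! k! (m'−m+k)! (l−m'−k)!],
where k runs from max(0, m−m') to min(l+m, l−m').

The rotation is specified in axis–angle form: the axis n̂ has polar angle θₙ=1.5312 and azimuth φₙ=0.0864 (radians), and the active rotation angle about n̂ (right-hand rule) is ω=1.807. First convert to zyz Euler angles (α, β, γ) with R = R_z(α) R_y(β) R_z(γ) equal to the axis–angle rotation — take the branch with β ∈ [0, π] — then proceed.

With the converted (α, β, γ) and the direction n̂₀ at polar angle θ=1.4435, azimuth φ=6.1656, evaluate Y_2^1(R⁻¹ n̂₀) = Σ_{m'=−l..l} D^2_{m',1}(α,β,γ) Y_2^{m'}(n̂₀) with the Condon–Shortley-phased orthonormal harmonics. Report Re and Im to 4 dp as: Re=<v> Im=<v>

Re=-0.1569 Im=-0.0356

Axis–angle → zyz. n̂ = (sinθₙcosφₙ, sinθₙsinφₙ, cosθₙ) = (+0.995489, +0.086225, +0.039586), ω = 1.8070.
R = I cosω + sinω [n̂]ₓ + (1−cosω) n̂n̂ᵀ gives
  R = [+0.988892, +0.067436, +0.132460; +0.144410, -0.224839, -0.963636; -0.035201, +0.972060, -0.232080]
β = atan2(√(R₁₃²+R₂₃²), R₃₃) = 1.805011; α = atan2(R₂₃, R₁₃) mod 2π = 4.848992; γ = atan2(R₃₂, −R₃₁) mod 2π = 1.534599
Need the full column D^2_{m',1} for m'=−2..2 at α=4.8490, β=1.8050, γ=1.5346.
cos(β/2)=0.619645, sin(β/2)=0.784882
d^2_{-2,1}: single k=3 term ⇒ +0.599220;  D = -0.182456+0.570766i
d^2_{-1,1}: k∈[2..3] ⇒ +0.709604 -0.379505 = +0.330099;  D = -0.325183-0.056758i
d^2_{0,1}: k∈[1..2] ⇒ +0.457414 -0.733892 = -0.276478;  D = -0.010006+0.276297i
d^2_{1,1}: k∈[0..1] ⇒ +0.147425 -0.709604 = -0.562179;  D = -0.559348+0.056351i
d^2_{2,1}: single k=0 term ⇒ -0.373477;  D = -0.087690-0.363036i
Y_2^{m'}(θ=1.4435,φ=6.1656) and Σ D·Y over m':
  (-0.1825+0.5708i)·(+0.3696+0.0886i)  (-0.3252-0.0568i)·(+0.0966+0.0114i)  (-0.0100+0.2763i)·(-0.3001+0.0000i)  (-0.5593+0.0564i)·(-0.0966+0.0114i)  (-0.0877-0.3630i)·(+0.3696-0.0886i)
Y_2^1(R⁻¹ n̂) = -0.156905-0.035568i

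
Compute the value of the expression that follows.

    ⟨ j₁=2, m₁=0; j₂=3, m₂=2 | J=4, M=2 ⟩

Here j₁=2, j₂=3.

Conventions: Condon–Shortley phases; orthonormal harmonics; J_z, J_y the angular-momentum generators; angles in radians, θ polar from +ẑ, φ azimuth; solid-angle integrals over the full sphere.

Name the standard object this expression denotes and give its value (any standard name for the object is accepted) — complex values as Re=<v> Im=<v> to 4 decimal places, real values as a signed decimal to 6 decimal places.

Clebsch–Gordan coefficient, −√(12/35) ≈ -0.585540

This is a Clebsch–Gordan (vector-coupling) coefficient.
j₁+j₂−J=1  J+j₁−j₂=3  J−j₁+j₂=5  j₁+j₂+J+1=10
(j₁±m₁, j₂±m₂, J±M) = (2,2,5,1,6,2)
P² = 8640/7
sum k=0..1:
  [0] +1/240 = 1/240
  [1] −1/48 = -1/48
S = -1/60
C² = P²·S² = 12/35 ; C = -0.585540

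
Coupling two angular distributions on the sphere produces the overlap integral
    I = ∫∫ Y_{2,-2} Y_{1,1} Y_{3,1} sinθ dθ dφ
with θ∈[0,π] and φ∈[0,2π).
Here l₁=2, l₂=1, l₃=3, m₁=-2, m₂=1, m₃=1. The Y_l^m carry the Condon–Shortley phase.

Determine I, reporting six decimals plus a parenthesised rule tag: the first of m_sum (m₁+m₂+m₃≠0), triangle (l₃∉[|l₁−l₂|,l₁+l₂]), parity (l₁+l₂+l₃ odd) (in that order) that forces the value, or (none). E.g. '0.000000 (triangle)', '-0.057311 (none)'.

m-sum 0 ✓  L=6 even ✓  1≤3≤3 ✓
Π(2lᵢ+1) = 5×3×7 = 105
triangle coeff Δ(2,1,3) = 1/105
Σ_t [0,0]: t=0:+1/4 = 1/4
(3j)²=3/35 [(2 1 3; 0 0 0)], sign=-1
Σ_t [0,0]: t=0:+1/48 = 1/48
(3j)²=1/105 [(2 1 3; -2 1 1)], sign=+1
⇒ 4πI² = 3/35
I = (-1)√(3/35/(4π)) = -0.08258890
No selection rule forces the value: the integral is nonzero (none).

-0.082589 (none)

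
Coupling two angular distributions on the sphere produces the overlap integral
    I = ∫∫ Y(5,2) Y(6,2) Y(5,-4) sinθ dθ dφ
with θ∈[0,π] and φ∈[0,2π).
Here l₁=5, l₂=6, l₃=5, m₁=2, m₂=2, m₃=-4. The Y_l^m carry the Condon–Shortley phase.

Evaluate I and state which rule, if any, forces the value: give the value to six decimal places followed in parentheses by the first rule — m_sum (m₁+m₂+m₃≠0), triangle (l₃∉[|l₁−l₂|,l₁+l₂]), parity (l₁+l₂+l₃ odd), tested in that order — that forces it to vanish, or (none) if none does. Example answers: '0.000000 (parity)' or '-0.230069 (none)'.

0.108910 (none)

Checks pass: Σm=0; 16 even; l₃=5∈[1,11].
(2·5+1)(2·6+1)(2·5+1) = 1573
Δ: 6! 4! 6! / 17! → 1/28588560
sum: t=1:−1/345600 t=2:+1/13824 t=3:−1/5184 t=4:+1/13824 t=5:−1/345600 = -7/129600
3j²(5 6 5; 0 0 0) = Δ·Π!·Σ² = 80/7293  (sign +1)
sum: t=2:+1/207360 t=3:−1/103680 = -1/207360
3j²(5 6 5; 2 2 -4) = Δ·Π!·Σ² = 21/2431  (sign +1)
combine: 4πI² = 1573·80/7293·21/2431 = 560/3757
take √, sign +1: I = 0.10891018
No selection rule forces the value: the integral is nonzero (none).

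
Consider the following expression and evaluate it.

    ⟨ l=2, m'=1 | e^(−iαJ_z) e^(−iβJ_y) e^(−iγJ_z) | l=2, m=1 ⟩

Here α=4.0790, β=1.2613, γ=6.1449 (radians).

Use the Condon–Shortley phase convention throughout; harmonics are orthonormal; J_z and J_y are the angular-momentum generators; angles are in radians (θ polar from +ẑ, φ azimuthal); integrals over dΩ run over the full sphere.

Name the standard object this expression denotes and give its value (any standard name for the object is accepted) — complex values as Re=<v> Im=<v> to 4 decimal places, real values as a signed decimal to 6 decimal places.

Wigner D-matrix element, Re=0.1778 Im=-0.1827

This is a Wigner D-matrix element — the rotation-matrix element ⟨l m'| R(α,β,γ) |l m⟩ in the angular-momentum basis.
Split into d^2_{1,1}(β=1.2613) × two z-phases.
Half-angle: c=0.807644, s=0.589670. N=√(6·1·6·1)=6.000000
The bounds max(0,m−m')=0 and min(l+m,l−m')=1 give 2 terms
  k=0: (−1)^0·6.0000/(6)·0.8076^4·0.5897^0 = +0.425482
  k=1: (−1)^1·6.0000/(2)·0.8076^2·0.5897^2 = -0.680424
d^2_{1,1}(1.2613) = +0.425482 -0.680424 = -0.254942
Phases: e^{-i·(1)·4.0790}=-0.591880+0.806026i, e^{-i·(1)·6.1449}=+0.990454+0.137845i ⇒ D=+0.177780-0.182728i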